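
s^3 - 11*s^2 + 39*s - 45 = (s - 5)*(s - 3)^2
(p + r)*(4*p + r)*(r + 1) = 4*p^2*r + 4*p^2 + 5*p*r^2 + 5*p*r + r^3 + r^2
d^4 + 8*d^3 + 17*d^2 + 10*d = d*(d + 1)*(d + 2)*(d + 5)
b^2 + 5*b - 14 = (b - 2)*(b + 7)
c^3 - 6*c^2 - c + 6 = (c - 6)*(c - 1)*(c + 1)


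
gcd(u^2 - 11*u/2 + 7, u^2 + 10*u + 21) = 1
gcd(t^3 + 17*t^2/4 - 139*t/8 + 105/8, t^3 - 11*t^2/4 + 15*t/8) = t^2 - 11*t/4 + 15/8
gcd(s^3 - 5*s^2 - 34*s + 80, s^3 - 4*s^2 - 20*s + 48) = s - 2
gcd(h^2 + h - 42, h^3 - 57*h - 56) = h + 7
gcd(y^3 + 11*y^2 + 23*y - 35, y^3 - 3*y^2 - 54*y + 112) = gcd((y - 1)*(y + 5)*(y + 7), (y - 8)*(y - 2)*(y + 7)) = y + 7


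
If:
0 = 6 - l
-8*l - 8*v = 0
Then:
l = 6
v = -6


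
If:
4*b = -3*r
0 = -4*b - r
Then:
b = 0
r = 0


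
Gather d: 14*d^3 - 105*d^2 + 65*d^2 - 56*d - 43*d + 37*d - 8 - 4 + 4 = 14*d^3 - 40*d^2 - 62*d - 8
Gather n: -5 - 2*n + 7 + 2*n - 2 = 0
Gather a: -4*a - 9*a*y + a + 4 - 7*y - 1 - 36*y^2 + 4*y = a*(-9*y - 3) - 36*y^2 - 3*y + 3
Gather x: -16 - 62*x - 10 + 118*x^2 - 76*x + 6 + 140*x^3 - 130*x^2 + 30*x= 140*x^3 - 12*x^2 - 108*x - 20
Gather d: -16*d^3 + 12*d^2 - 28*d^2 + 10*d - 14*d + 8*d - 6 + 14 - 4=-16*d^3 - 16*d^2 + 4*d + 4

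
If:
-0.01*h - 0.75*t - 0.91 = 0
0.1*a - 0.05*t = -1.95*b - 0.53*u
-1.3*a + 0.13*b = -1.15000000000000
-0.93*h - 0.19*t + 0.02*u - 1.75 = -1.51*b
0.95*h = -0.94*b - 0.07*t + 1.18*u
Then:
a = 0.90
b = 0.19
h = -1.34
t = -1.20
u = -1.00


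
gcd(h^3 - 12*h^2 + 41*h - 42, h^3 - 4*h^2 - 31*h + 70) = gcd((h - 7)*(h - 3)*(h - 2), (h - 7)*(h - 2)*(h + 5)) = h^2 - 9*h + 14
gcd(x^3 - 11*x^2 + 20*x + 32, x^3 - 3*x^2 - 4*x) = x^2 - 3*x - 4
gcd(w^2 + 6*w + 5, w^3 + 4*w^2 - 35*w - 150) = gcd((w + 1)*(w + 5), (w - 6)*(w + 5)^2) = w + 5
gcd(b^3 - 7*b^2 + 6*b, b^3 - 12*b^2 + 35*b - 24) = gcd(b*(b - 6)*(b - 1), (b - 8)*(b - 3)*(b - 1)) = b - 1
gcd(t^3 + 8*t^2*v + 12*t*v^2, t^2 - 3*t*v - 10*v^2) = t + 2*v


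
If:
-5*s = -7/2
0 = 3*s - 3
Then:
No Solution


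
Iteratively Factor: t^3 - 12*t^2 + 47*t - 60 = (t - 4)*(t^2 - 8*t + 15) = (t - 4)*(t - 3)*(t - 5)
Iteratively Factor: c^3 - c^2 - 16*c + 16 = (c - 1)*(c^2 - 16) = (c - 4)*(c - 1)*(c + 4)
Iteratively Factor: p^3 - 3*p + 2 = (p + 2)*(p^2 - 2*p + 1) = (p - 1)*(p + 2)*(p - 1)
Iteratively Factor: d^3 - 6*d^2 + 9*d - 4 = (d - 1)*(d^2 - 5*d + 4) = (d - 4)*(d - 1)*(d - 1)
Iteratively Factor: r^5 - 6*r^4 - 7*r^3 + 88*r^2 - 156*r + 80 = (r - 2)*(r^4 - 4*r^3 - 15*r^2 + 58*r - 40) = (r - 5)*(r - 2)*(r^3 + r^2 - 10*r + 8) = (r - 5)*(r - 2)*(r - 1)*(r^2 + 2*r - 8) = (r - 5)*(r - 2)^2*(r - 1)*(r + 4)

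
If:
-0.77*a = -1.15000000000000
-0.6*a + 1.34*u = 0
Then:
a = 1.49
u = 0.67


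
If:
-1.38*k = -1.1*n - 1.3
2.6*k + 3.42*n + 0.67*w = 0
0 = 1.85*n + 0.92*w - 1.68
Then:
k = 0.24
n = -0.89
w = 3.61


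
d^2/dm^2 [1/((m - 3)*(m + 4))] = 2*((m - 3)^2 + (m - 3)*(m + 4) + (m + 4)^2)/((m - 3)^3*(m + 4)^3)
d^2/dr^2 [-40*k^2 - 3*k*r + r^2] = 2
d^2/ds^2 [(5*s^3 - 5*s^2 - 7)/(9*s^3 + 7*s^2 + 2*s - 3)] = 4*(-360*s^6 - 135*s^5 - 1161*s^4 - 2139*s^3 - 906*s^2 - 363*s - 110)/(729*s^9 + 1701*s^8 + 1809*s^7 + 370*s^6 - 732*s^5 - 681*s^4 - s^3 + 153*s^2 + 54*s - 27)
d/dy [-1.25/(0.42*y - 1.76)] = 0.525/(0.42*y - 1.76)^2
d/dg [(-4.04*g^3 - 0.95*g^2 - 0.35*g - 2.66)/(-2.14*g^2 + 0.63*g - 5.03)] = (8.64560000000001*g^4 - 5.0904*g^3 + 59.6161*g^2 - 1.8278*g + 3.4363)/(4.5796*g^4 - 2.6964*g^3 + 21.9253*g^2 - 6.3378*g + 25.3009)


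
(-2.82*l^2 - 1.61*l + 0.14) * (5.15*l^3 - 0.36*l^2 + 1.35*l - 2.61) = -14.523*l^5 - 7.2763*l^4 - 2.5064*l^3 + 5.1363*l^2 + 4.3911*l - 0.3654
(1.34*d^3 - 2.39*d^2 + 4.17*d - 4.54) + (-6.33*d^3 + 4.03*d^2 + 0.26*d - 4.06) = -4.99*d^3 + 1.64*d^2 + 4.43*d - 8.6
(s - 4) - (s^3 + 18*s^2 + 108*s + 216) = -s^3 - 18*s^2 - 107*s - 220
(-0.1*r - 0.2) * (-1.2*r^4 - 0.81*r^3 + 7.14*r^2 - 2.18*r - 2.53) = 0.12*r^5 + 0.321*r^4 - 0.552*r^3 - 1.21*r^2 + 0.689*r + 0.506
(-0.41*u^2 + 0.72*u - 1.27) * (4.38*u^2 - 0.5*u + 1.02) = -1.7958*u^4 + 3.3586*u^3 - 6.3408*u^2 + 1.3694*u - 1.2954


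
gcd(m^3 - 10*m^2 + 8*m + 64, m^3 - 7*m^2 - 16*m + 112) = m - 4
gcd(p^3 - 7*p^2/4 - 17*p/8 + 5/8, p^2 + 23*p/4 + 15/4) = 1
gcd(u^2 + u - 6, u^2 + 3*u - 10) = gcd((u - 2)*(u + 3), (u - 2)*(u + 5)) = u - 2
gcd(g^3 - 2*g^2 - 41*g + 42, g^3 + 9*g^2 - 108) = g + 6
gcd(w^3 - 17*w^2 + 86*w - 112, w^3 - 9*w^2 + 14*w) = w^2 - 9*w + 14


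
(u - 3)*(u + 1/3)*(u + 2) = u^3 - 2*u^2/3 - 19*u/3 - 2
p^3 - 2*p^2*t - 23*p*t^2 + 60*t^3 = (p - 4*t)*(p - 3*t)*(p + 5*t)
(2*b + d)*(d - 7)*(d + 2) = 2*b*d^2 - 10*b*d - 28*b + d^3 - 5*d^2 - 14*d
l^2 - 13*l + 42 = (l - 7)*(l - 6)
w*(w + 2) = w^2 + 2*w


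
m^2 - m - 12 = (m - 4)*(m + 3)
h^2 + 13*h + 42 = (h + 6)*(h + 7)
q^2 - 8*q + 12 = (q - 6)*(q - 2)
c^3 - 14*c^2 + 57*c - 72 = (c - 8)*(c - 3)^2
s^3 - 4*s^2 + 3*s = s*(s - 3)*(s - 1)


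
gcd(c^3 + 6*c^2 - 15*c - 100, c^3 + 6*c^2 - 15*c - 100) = c^3 + 6*c^2 - 15*c - 100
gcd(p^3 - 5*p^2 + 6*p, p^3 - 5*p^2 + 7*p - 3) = p - 3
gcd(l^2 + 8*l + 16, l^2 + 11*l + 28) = l + 4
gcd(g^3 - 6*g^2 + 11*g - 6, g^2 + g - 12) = g - 3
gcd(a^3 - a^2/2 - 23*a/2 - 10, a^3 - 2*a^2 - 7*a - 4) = a^2 - 3*a - 4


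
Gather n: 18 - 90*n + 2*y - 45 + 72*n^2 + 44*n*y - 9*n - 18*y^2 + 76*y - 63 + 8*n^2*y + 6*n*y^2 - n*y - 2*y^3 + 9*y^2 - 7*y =n^2*(8*y + 72) + n*(6*y^2 + 43*y - 99) - 2*y^3 - 9*y^2 + 71*y - 90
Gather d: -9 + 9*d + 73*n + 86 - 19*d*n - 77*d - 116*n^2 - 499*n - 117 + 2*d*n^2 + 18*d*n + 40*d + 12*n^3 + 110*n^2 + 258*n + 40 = d*(2*n^2 - n - 28) + 12*n^3 - 6*n^2 - 168*n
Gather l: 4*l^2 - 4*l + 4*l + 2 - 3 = 4*l^2 - 1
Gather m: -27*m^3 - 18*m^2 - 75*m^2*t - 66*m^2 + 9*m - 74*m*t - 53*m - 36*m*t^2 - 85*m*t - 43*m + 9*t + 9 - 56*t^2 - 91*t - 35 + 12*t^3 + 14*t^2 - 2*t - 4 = -27*m^3 + m^2*(-75*t - 84) + m*(-36*t^2 - 159*t - 87) + 12*t^3 - 42*t^2 - 84*t - 30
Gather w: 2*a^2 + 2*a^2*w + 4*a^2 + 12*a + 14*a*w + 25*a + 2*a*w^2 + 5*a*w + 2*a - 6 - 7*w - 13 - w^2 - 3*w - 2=6*a^2 + 39*a + w^2*(2*a - 1) + w*(2*a^2 + 19*a - 10) - 21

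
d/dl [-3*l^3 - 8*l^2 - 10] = l*(-9*l - 16)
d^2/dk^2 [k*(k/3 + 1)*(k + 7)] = 2*k + 20/3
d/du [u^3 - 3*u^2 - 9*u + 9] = 3*u^2 - 6*u - 9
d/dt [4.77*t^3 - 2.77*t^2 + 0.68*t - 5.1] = 14.31*t^2 - 5.54*t + 0.68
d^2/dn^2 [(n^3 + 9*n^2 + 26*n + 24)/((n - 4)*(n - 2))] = 24*(9*n^3 - 24*n^2 - 72*n + 208)/(n^6 - 18*n^5 + 132*n^4 - 504*n^3 + 1056*n^2 - 1152*n + 512)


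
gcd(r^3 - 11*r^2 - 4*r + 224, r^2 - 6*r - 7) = r - 7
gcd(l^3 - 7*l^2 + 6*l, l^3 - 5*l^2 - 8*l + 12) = l^2 - 7*l + 6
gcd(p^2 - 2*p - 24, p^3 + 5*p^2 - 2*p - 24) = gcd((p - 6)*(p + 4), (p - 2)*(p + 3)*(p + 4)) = p + 4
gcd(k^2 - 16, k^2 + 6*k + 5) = 1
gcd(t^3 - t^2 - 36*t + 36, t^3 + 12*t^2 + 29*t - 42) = t^2 + 5*t - 6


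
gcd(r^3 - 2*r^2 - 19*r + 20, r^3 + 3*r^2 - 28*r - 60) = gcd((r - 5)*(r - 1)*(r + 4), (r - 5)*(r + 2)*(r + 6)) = r - 5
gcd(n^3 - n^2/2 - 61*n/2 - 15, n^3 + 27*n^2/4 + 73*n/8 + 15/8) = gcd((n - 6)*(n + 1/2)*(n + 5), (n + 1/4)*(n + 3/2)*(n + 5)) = n + 5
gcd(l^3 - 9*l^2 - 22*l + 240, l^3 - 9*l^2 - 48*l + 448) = l - 8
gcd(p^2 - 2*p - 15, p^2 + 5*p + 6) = p + 3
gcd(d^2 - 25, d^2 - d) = 1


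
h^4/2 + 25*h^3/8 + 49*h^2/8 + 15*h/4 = h*(h/2 + 1)*(h + 5/4)*(h + 3)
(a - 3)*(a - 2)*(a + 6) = a^3 + a^2 - 24*a + 36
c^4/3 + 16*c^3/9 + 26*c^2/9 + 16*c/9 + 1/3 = (c/3 + 1)*(c + 1/3)*(c + 1)^2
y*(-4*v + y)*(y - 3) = -4*v*y^2 + 12*v*y + y^3 - 3*y^2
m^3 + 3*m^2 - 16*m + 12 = (m - 2)*(m - 1)*(m + 6)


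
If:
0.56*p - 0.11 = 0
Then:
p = 0.20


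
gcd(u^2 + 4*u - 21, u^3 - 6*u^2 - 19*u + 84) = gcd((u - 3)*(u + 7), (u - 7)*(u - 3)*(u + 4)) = u - 3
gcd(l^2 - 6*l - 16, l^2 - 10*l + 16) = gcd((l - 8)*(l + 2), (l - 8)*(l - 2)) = l - 8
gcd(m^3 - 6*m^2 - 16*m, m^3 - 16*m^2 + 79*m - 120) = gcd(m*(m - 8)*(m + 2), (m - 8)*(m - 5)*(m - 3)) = m - 8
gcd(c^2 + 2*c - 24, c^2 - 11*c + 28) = c - 4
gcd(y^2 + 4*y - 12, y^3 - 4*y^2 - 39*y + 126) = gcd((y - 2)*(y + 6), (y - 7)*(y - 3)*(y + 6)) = y + 6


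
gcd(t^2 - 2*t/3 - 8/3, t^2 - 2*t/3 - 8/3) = t^2 - 2*t/3 - 8/3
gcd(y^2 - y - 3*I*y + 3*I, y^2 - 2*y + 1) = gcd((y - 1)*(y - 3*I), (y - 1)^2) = y - 1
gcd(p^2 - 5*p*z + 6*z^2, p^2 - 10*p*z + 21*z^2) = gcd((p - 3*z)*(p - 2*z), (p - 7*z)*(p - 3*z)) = -p + 3*z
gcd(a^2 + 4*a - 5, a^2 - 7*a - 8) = 1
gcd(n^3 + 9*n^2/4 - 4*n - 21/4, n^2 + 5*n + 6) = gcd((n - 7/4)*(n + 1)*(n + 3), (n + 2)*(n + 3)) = n + 3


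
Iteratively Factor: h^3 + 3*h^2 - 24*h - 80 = (h + 4)*(h^2 - h - 20) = (h - 5)*(h + 4)*(h + 4)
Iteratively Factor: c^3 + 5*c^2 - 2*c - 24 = (c + 4)*(c^2 + c - 6) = (c + 3)*(c + 4)*(c - 2)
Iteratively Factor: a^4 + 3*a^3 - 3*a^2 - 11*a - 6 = (a + 3)*(a^3 - 3*a - 2) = (a - 2)*(a + 3)*(a^2 + 2*a + 1) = (a - 2)*(a + 1)*(a + 3)*(a + 1)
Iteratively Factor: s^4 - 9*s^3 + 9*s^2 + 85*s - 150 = (s - 5)*(s^3 - 4*s^2 - 11*s + 30) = (s - 5)^2*(s^2 + s - 6) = (s - 5)^2*(s + 3)*(s - 2)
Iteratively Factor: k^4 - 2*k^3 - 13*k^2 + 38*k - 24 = (k - 3)*(k^3 + k^2 - 10*k + 8) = (k - 3)*(k - 1)*(k^2 + 2*k - 8) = (k - 3)*(k - 1)*(k + 4)*(k - 2)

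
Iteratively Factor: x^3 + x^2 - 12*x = (x)*(x^2 + x - 12) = x*(x + 4)*(x - 3)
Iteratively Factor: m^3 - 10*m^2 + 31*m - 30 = (m - 2)*(m^2 - 8*m + 15) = (m - 3)*(m - 2)*(m - 5)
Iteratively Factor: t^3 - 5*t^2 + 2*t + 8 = (t + 1)*(t^2 - 6*t + 8) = (t - 2)*(t + 1)*(t - 4)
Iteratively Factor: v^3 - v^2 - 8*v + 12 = (v + 3)*(v^2 - 4*v + 4) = (v - 2)*(v + 3)*(v - 2)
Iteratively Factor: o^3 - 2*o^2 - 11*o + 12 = (o + 3)*(o^2 - 5*o + 4) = (o - 4)*(o + 3)*(o - 1)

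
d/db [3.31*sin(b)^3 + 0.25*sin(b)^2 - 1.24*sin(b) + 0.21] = (9.93*sin(b)^2 + 0.5*sin(b) - 1.24)*cos(b)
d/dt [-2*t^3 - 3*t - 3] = -6*t^2 - 3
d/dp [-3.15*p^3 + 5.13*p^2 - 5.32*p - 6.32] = -9.45*p^2 + 10.26*p - 5.32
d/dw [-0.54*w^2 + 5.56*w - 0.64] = 5.56 - 1.08*w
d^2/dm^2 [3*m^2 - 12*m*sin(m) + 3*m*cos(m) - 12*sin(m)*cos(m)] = 12*m*sin(m) - 3*m*cos(m) - 6*sin(m) + 24*sin(2*m) - 24*cos(m) + 6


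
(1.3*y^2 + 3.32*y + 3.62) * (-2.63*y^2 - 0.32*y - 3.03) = -3.419*y^4 - 9.1476*y^3 - 14.522*y^2 - 11.218*y - 10.9686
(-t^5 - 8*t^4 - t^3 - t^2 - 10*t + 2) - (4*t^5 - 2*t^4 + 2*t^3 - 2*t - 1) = -5*t^5 - 6*t^4 - 3*t^3 - t^2 - 8*t + 3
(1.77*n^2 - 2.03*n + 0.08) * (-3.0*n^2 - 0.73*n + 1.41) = -5.31*n^4 + 4.7979*n^3 + 3.7376*n^2 - 2.9207*n + 0.1128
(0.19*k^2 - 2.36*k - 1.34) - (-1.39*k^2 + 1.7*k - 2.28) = 1.58*k^2 - 4.06*k + 0.94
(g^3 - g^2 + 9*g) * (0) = 0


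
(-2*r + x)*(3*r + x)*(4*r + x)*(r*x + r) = -24*r^4*x - 24*r^4 - 2*r^3*x^2 - 2*r^3*x + 5*r^2*x^3 + 5*r^2*x^2 + r*x^4 + r*x^3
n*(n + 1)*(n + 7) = n^3 + 8*n^2 + 7*n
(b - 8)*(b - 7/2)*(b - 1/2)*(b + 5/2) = b^4 - 19*b^3/2 + 15*b^2/4 + 563*b/8 - 35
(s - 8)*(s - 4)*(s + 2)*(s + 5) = s^4 - 5*s^3 - 42*s^2 + 104*s + 320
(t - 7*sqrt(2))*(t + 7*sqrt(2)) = t^2 - 98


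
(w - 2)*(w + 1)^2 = w^3 - 3*w - 2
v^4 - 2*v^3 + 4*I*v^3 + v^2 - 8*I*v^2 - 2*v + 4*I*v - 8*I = (v - 2)*(v - I)*(v + I)*(v + 4*I)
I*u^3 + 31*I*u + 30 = (u - 5*I)*(u + 6*I)*(I*u + 1)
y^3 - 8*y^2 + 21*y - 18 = (y - 3)^2*(y - 2)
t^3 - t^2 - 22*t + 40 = (t - 4)*(t - 2)*(t + 5)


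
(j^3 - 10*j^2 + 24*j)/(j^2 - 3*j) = (j^2 - 10*j + 24)/(j - 3)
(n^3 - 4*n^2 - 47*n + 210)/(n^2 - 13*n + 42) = (n^2 + 2*n - 35)/(n - 7)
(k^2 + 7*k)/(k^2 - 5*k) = (k + 7)/(k - 5)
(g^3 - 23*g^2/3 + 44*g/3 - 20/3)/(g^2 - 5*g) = g - 8/3 + 4/(3*g)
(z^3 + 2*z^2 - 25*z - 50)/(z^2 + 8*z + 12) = (z^2 - 25)/(z + 6)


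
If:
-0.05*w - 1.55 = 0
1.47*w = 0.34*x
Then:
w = -31.00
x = -134.03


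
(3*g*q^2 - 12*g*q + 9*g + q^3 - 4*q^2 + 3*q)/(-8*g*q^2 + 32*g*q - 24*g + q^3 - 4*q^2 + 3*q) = (3*g + q)/(-8*g + q)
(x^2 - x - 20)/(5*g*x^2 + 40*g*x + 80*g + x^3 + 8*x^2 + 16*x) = (x - 5)/(5*g*x + 20*g + x^2 + 4*x)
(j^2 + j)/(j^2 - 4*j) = (j + 1)/(j - 4)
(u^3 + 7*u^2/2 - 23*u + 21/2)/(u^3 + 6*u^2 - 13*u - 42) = (u - 1/2)/(u + 2)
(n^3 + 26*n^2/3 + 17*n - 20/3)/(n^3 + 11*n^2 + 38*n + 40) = (n - 1/3)/(n + 2)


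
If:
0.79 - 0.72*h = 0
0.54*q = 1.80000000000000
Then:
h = 1.10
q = 3.33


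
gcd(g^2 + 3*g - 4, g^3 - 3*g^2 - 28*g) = g + 4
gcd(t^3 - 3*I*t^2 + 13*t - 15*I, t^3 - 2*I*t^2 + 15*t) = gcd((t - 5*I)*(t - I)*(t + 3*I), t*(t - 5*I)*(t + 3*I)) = t^2 - 2*I*t + 15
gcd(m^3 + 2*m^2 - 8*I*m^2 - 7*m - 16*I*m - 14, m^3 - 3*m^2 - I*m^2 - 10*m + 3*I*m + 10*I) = m^2 + m*(2 - I) - 2*I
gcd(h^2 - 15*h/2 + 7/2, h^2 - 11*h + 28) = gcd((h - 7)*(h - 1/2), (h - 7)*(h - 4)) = h - 7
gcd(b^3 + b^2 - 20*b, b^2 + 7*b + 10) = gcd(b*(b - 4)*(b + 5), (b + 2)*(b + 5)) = b + 5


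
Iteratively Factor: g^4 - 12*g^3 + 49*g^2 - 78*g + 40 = (g - 4)*(g^3 - 8*g^2 + 17*g - 10) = (g - 4)*(g - 2)*(g^2 - 6*g + 5) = (g - 4)*(g - 2)*(g - 1)*(g - 5)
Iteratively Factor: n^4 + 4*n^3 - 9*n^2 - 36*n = (n)*(n^3 + 4*n^2 - 9*n - 36) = n*(n + 3)*(n^2 + n - 12) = n*(n + 3)*(n + 4)*(n - 3)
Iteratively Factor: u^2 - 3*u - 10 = (u + 2)*(u - 5)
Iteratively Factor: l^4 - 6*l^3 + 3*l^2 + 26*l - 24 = (l - 4)*(l^3 - 2*l^2 - 5*l + 6) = (l - 4)*(l - 3)*(l^2 + l - 2) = (l - 4)*(l - 3)*(l - 1)*(l + 2)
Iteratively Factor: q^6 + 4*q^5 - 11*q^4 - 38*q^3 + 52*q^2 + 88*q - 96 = (q - 2)*(q^5 + 6*q^4 + q^3 - 36*q^2 - 20*q + 48) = (q - 2)*(q + 3)*(q^4 + 3*q^3 - 8*q^2 - 12*q + 16) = (q - 2)*(q + 3)*(q + 4)*(q^3 - q^2 - 4*q + 4) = (q - 2)^2*(q + 3)*(q + 4)*(q^2 + q - 2) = (q - 2)^2*(q - 1)*(q + 3)*(q + 4)*(q + 2)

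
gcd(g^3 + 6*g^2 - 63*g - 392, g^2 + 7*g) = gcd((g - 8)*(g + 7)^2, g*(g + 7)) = g + 7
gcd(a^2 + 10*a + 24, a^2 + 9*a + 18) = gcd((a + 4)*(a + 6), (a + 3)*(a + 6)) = a + 6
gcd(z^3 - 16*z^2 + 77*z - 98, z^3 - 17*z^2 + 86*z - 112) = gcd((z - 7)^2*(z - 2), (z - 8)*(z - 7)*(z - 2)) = z^2 - 9*z + 14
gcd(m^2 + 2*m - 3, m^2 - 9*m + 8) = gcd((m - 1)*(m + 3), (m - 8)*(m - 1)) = m - 1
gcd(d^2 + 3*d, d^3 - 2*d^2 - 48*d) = d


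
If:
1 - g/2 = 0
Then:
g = 2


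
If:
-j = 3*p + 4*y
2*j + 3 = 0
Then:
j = -3/2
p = 1/2 - 4*y/3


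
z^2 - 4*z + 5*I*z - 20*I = (z - 4)*(z + 5*I)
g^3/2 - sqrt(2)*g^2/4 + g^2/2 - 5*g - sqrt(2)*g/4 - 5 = (g/2 + 1/2)*(g - 5*sqrt(2)/2)*(g + 2*sqrt(2))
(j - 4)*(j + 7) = j^2 + 3*j - 28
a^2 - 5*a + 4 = (a - 4)*(a - 1)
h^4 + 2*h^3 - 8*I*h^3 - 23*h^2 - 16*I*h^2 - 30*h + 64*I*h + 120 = (h - 2)*(h + 4)*(h - 5*I)*(h - 3*I)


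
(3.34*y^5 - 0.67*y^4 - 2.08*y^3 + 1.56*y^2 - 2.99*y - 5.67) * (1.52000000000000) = 5.0768*y^5 - 1.0184*y^4 - 3.1616*y^3 + 2.3712*y^2 - 4.5448*y - 8.6184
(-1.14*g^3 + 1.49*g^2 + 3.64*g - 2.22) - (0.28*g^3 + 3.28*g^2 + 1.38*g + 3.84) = -1.42*g^3 - 1.79*g^2 + 2.26*g - 6.06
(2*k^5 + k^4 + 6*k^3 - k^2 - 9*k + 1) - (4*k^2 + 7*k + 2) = 2*k^5 + k^4 + 6*k^3 - 5*k^2 - 16*k - 1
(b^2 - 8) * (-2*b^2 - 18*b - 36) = -2*b^4 - 18*b^3 - 20*b^2 + 144*b + 288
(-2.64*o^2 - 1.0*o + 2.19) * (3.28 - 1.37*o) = 3.6168*o^3 - 7.2892*o^2 - 6.2803*o + 7.1832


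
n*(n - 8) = n^2 - 8*n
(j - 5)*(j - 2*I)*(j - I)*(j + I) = j^4 - 5*j^3 - 2*I*j^3 + j^2 + 10*I*j^2 - 5*j - 2*I*j + 10*I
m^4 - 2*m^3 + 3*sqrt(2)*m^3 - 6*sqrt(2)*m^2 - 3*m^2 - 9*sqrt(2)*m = m*(m - 3)*(m + 1)*(m + 3*sqrt(2))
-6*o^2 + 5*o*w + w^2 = (-o + w)*(6*o + w)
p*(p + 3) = p^2 + 3*p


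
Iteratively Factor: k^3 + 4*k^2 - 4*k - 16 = (k + 4)*(k^2 - 4) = (k - 2)*(k + 4)*(k + 2)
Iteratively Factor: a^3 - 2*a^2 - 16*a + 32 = (a - 4)*(a^2 + 2*a - 8) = (a - 4)*(a + 4)*(a - 2)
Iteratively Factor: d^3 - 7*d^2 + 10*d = (d)*(d^2 - 7*d + 10) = d*(d - 5)*(d - 2)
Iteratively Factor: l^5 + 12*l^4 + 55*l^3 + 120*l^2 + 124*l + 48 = (l + 1)*(l^4 + 11*l^3 + 44*l^2 + 76*l + 48) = (l + 1)*(l + 4)*(l^3 + 7*l^2 + 16*l + 12) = (l + 1)*(l + 2)*(l + 4)*(l^2 + 5*l + 6) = (l + 1)*(l + 2)^2*(l + 4)*(l + 3)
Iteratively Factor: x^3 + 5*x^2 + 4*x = (x + 1)*(x^2 + 4*x) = x*(x + 1)*(x + 4)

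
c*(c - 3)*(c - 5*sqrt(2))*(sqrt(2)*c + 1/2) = sqrt(2)*c^4 - 19*c^3/2 - 3*sqrt(2)*c^3 - 5*sqrt(2)*c^2/2 + 57*c^2/2 + 15*sqrt(2)*c/2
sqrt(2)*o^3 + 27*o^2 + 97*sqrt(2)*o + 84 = (o + 6*sqrt(2))*(o + 7*sqrt(2))*(sqrt(2)*o + 1)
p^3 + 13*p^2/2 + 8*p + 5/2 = (p + 1/2)*(p + 1)*(p + 5)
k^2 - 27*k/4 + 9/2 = (k - 6)*(k - 3/4)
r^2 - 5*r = r*(r - 5)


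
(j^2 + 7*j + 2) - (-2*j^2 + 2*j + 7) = 3*j^2 + 5*j - 5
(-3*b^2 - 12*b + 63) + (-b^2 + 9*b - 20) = -4*b^2 - 3*b + 43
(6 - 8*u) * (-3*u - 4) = 24*u^2 + 14*u - 24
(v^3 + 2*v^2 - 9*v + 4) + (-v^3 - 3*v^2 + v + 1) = -v^2 - 8*v + 5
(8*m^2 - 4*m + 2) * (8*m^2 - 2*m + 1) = 64*m^4 - 48*m^3 + 32*m^2 - 8*m + 2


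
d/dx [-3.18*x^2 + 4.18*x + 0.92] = 4.18 - 6.36*x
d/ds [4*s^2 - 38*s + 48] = 8*s - 38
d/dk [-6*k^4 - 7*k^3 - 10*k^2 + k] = -24*k^3 - 21*k^2 - 20*k + 1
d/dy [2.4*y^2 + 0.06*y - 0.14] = 4.8*y + 0.06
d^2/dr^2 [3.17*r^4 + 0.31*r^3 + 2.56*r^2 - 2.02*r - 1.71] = 38.04*r^2 + 1.86*r + 5.12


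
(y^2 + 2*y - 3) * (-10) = -10*y^2 - 20*y + 30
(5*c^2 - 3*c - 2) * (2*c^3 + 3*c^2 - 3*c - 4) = 10*c^5 + 9*c^4 - 28*c^3 - 17*c^2 + 18*c + 8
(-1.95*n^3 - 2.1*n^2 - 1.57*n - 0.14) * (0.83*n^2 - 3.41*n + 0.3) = -1.6185*n^5 + 4.9065*n^4 + 5.2729*n^3 + 4.6075*n^2 + 0.00640000000000007*n - 0.042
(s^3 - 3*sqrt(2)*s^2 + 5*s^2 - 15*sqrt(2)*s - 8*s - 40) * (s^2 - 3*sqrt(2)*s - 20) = s^5 - 6*sqrt(2)*s^4 + 5*s^4 - 30*sqrt(2)*s^3 - 10*s^3 - 50*s^2 + 84*sqrt(2)*s^2 + 160*s + 420*sqrt(2)*s + 800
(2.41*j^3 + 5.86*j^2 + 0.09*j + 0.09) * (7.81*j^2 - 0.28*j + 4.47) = 18.8221*j^5 + 45.0918*j^4 + 9.8348*j^3 + 26.8719*j^2 + 0.3771*j + 0.4023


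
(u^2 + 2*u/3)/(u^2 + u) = (u + 2/3)/(u + 1)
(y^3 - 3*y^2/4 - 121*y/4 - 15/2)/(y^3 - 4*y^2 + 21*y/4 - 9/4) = (4*y^3 - 3*y^2 - 121*y - 30)/(4*y^3 - 16*y^2 + 21*y - 9)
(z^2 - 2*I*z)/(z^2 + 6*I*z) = (z - 2*I)/(z + 6*I)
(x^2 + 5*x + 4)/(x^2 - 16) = (x + 1)/(x - 4)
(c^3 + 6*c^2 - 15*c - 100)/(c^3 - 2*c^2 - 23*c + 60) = (c + 5)/(c - 3)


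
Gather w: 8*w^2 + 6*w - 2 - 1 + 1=8*w^2 + 6*w - 2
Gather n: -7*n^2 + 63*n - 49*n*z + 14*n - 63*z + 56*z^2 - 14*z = -7*n^2 + n*(77 - 49*z) + 56*z^2 - 77*z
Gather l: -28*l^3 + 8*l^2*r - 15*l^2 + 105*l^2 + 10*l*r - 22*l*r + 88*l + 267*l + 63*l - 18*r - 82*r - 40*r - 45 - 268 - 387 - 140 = -28*l^3 + l^2*(8*r + 90) + l*(418 - 12*r) - 140*r - 840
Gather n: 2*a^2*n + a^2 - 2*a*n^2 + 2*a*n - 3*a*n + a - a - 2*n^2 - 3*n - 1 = a^2 + n^2*(-2*a - 2) + n*(2*a^2 - a - 3) - 1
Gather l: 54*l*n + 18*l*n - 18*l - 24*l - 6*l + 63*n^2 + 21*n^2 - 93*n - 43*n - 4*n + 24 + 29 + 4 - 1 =l*(72*n - 48) + 84*n^2 - 140*n + 56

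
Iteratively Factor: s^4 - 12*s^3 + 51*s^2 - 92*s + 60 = (s - 3)*(s^3 - 9*s^2 + 24*s - 20) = (s - 5)*(s - 3)*(s^2 - 4*s + 4) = (s - 5)*(s - 3)*(s - 2)*(s - 2)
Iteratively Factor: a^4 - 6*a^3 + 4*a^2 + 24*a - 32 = (a - 4)*(a^3 - 2*a^2 - 4*a + 8) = (a - 4)*(a + 2)*(a^2 - 4*a + 4) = (a - 4)*(a - 2)*(a + 2)*(a - 2)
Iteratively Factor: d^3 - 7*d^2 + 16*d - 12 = (d - 3)*(d^2 - 4*d + 4) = (d - 3)*(d - 2)*(d - 2)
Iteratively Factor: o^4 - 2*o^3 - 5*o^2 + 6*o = (o - 1)*(o^3 - o^2 - 6*o) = (o - 1)*(o + 2)*(o^2 - 3*o) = o*(o - 1)*(o + 2)*(o - 3)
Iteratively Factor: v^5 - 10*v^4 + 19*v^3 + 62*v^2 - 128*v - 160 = (v - 5)*(v^4 - 5*v^3 - 6*v^2 + 32*v + 32) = (v - 5)*(v - 4)*(v^3 - v^2 - 10*v - 8) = (v - 5)*(v - 4)^2*(v^2 + 3*v + 2) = (v - 5)*(v - 4)^2*(v + 1)*(v + 2)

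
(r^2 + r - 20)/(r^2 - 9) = (r^2 + r - 20)/(r^2 - 9)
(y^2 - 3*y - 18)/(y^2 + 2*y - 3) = (y - 6)/(y - 1)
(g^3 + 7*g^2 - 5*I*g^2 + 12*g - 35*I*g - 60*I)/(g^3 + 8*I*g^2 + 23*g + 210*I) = (g^2 + 7*g + 12)/(g^2 + 13*I*g - 42)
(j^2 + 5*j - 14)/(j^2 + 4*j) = (j^2 + 5*j - 14)/(j*(j + 4))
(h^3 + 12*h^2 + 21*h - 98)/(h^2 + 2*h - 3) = (h^3 + 12*h^2 + 21*h - 98)/(h^2 + 2*h - 3)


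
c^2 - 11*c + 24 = (c - 8)*(c - 3)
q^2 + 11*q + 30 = (q + 5)*(q + 6)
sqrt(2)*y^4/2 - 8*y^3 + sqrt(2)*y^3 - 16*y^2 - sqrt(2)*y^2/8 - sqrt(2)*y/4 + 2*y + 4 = (y/2 + 1)*(y - 1/2)*(y - 8*sqrt(2))*(sqrt(2)*y + sqrt(2)/2)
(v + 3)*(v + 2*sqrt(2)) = v^2 + 2*sqrt(2)*v + 3*v + 6*sqrt(2)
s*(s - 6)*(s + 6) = s^3 - 36*s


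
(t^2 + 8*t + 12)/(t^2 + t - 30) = (t + 2)/(t - 5)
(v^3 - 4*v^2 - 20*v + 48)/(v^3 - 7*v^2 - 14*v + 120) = (v - 2)/(v - 5)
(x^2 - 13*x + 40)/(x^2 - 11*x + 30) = (x - 8)/(x - 6)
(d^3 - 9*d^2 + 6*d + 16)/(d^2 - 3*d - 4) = (d^2 - 10*d + 16)/(d - 4)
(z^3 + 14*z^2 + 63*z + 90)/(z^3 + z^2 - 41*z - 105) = (z + 6)/(z - 7)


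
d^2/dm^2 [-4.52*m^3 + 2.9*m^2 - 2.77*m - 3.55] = 5.8 - 27.12*m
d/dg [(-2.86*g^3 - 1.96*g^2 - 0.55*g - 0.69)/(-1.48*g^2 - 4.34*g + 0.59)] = (4.2328*g^4 + 24.8248*g^3 + 2.6302*g^2 - 4.3552*g - 3.3191)/(2.1904*g^4 + 12.8464*g^3 + 17.0892*g^2 - 5.1212*g + 0.3481)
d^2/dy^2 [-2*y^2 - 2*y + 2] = -4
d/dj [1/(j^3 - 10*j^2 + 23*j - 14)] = (-3*j^2 + 20*j - 23)/(j^3 - 10*j^2 + 23*j - 14)^2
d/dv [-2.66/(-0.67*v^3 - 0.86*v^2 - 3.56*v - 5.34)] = (-5.3466*v^2 - 4.5752*v - 9.4696)/(0.67*v^3 + 0.86*v^2 + 3.56*v + 5.34)^2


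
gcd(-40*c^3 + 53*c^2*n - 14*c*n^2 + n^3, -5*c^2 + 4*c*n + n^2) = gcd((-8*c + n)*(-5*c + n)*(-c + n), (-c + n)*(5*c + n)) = c - n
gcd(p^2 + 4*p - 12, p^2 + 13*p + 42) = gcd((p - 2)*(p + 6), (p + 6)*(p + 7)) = p + 6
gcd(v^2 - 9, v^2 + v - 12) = v - 3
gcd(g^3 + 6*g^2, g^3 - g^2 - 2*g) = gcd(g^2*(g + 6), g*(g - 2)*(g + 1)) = g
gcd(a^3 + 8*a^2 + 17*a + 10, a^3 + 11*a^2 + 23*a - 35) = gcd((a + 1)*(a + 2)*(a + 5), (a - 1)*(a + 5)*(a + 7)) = a + 5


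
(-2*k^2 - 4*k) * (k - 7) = -2*k^3 + 10*k^2 + 28*k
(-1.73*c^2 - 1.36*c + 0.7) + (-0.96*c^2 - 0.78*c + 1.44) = -2.69*c^2 - 2.14*c + 2.14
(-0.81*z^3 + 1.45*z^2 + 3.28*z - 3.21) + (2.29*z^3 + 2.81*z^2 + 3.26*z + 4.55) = 1.48*z^3 + 4.26*z^2 + 6.54*z + 1.34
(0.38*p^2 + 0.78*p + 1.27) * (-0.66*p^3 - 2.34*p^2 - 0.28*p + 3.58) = -0.2508*p^5 - 1.404*p^4 - 2.7698*p^3 - 1.8298*p^2 + 2.4368*p + 4.5466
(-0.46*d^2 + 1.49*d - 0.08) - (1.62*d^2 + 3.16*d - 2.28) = -2.08*d^2 - 1.67*d + 2.2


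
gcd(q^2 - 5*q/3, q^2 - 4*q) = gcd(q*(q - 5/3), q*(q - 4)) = q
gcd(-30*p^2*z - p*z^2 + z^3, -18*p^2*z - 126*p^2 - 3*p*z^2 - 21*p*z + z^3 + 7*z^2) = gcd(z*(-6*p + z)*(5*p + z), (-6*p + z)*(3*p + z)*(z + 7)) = -6*p + z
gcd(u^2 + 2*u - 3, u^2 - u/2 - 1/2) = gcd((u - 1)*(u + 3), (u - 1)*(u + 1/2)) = u - 1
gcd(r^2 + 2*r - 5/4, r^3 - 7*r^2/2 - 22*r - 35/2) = r + 5/2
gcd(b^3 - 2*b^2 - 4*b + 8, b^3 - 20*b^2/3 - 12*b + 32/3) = b + 2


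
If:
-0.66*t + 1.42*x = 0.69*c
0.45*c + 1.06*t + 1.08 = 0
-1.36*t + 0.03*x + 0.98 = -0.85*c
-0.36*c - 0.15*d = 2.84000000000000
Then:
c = -1.64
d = -15.00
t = -0.32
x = -0.95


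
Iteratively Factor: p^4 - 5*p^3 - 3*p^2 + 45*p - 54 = (p + 3)*(p^3 - 8*p^2 + 21*p - 18) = (p - 3)*(p + 3)*(p^2 - 5*p + 6) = (p - 3)*(p - 2)*(p + 3)*(p - 3)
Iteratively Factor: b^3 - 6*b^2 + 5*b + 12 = (b - 3)*(b^2 - 3*b - 4) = (b - 3)*(b + 1)*(b - 4)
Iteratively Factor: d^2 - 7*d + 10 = (d - 2)*(d - 5)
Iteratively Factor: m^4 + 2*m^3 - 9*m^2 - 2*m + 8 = (m + 1)*(m^3 + m^2 - 10*m + 8) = (m + 1)*(m + 4)*(m^2 - 3*m + 2) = (m - 1)*(m + 1)*(m + 4)*(m - 2)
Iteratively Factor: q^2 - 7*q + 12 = (q - 3)*(q - 4)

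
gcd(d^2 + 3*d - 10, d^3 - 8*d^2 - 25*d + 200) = d + 5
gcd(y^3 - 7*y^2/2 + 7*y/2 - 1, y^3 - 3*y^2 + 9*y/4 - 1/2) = y^2 - 5*y/2 + 1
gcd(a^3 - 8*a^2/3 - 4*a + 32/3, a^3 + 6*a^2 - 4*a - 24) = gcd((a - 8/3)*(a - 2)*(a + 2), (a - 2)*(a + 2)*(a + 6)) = a^2 - 4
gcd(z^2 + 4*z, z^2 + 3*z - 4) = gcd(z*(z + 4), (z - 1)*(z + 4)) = z + 4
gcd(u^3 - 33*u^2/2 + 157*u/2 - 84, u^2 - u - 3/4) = u - 3/2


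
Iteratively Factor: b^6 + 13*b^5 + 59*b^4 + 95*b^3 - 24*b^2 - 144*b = (b + 4)*(b^5 + 9*b^4 + 23*b^3 + 3*b^2 - 36*b) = (b + 3)*(b + 4)*(b^4 + 6*b^3 + 5*b^2 - 12*b) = b*(b + 3)*(b + 4)*(b^3 + 6*b^2 + 5*b - 12) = b*(b - 1)*(b + 3)*(b + 4)*(b^2 + 7*b + 12) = b*(b - 1)*(b + 3)^2*(b + 4)*(b + 4)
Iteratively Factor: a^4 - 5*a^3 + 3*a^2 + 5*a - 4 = (a - 1)*(a^3 - 4*a^2 - a + 4) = (a - 1)^2*(a^2 - 3*a - 4) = (a - 4)*(a - 1)^2*(a + 1)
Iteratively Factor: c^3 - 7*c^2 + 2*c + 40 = (c + 2)*(c^2 - 9*c + 20) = (c - 5)*(c + 2)*(c - 4)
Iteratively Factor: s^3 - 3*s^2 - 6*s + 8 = (s - 1)*(s^2 - 2*s - 8) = (s - 4)*(s - 1)*(s + 2)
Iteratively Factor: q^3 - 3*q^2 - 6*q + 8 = (q + 2)*(q^2 - 5*q + 4) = (q - 1)*(q + 2)*(q - 4)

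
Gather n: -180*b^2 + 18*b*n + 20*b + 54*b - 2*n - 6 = -180*b^2 + 74*b + n*(18*b - 2) - 6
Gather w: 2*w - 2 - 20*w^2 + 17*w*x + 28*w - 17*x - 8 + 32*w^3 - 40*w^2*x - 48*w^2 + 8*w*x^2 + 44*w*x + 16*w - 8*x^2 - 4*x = 32*w^3 + w^2*(-40*x - 68) + w*(8*x^2 + 61*x + 46) - 8*x^2 - 21*x - 10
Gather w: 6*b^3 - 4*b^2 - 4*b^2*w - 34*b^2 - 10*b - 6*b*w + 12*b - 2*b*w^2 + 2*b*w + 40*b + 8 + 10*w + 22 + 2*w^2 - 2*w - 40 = 6*b^3 - 38*b^2 + 42*b + w^2*(2 - 2*b) + w*(-4*b^2 - 4*b + 8) - 10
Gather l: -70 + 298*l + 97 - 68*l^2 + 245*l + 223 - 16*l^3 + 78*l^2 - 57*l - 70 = -16*l^3 + 10*l^2 + 486*l + 180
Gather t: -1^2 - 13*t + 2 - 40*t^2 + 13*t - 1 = -40*t^2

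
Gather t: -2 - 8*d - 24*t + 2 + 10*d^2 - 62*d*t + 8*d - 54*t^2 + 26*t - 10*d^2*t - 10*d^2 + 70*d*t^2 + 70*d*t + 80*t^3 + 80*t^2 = 80*t^3 + t^2*(70*d + 26) + t*(-10*d^2 + 8*d + 2)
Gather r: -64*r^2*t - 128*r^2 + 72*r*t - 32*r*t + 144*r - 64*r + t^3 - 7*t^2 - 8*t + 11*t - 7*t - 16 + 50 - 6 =r^2*(-64*t - 128) + r*(40*t + 80) + t^3 - 7*t^2 - 4*t + 28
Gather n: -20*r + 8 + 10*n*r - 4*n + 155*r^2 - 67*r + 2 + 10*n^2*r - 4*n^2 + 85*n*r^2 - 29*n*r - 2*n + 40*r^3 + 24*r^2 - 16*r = n^2*(10*r - 4) + n*(85*r^2 - 19*r - 6) + 40*r^3 + 179*r^2 - 103*r + 10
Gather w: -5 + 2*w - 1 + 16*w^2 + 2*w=16*w^2 + 4*w - 6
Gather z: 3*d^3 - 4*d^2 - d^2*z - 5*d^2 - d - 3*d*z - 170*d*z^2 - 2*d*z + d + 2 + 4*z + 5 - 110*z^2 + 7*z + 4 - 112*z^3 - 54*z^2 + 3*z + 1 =3*d^3 - 9*d^2 - 112*z^3 + z^2*(-170*d - 164) + z*(-d^2 - 5*d + 14) + 12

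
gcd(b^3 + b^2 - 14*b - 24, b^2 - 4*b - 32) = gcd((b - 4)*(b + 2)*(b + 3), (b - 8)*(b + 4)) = 1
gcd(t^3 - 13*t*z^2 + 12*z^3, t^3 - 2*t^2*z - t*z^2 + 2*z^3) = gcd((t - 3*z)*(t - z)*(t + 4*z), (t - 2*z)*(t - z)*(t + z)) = -t + z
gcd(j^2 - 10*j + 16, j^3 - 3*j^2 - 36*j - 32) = j - 8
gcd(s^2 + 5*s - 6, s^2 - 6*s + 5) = s - 1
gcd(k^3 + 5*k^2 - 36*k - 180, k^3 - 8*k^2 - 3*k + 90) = k - 6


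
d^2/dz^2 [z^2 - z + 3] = 2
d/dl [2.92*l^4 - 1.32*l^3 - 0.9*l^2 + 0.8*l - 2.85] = 11.68*l^3 - 3.96*l^2 - 1.8*l + 0.8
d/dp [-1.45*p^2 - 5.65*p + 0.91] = -2.9*p - 5.65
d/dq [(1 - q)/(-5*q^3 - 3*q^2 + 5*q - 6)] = (5*q^3 + 3*q^2 - 5*q - (q - 1)*(15*q^2 + 6*q - 5) + 6)/(5*q^3 + 3*q^2 - 5*q + 6)^2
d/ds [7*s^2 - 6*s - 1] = 14*s - 6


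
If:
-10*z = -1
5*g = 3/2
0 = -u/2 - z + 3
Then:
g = 3/10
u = 29/5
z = 1/10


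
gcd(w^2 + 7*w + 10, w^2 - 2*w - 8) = w + 2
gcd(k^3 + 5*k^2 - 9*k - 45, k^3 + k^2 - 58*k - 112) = 1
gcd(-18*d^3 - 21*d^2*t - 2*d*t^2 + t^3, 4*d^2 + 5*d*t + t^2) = d + t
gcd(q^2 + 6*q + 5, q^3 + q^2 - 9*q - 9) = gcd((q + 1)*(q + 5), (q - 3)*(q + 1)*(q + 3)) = q + 1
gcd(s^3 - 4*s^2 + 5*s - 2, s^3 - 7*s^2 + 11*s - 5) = s^2 - 2*s + 1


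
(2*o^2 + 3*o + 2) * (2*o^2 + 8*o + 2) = 4*o^4 + 22*o^3 + 32*o^2 + 22*o + 4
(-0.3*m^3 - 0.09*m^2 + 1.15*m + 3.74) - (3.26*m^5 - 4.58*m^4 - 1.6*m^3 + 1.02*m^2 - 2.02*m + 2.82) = -3.26*m^5 + 4.58*m^4 + 1.3*m^3 - 1.11*m^2 + 3.17*m + 0.92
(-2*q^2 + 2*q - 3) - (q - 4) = -2*q^2 + q + 1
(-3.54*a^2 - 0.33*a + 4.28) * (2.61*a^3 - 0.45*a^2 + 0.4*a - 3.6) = -9.2394*a^5 + 0.7317*a^4 + 9.9033*a^3 + 10.686*a^2 + 2.9*a - 15.408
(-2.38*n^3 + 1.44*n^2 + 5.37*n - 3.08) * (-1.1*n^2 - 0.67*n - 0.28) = 2.618*n^5 + 0.0105999999999999*n^4 - 6.2054*n^3 - 0.6131*n^2 + 0.56*n + 0.8624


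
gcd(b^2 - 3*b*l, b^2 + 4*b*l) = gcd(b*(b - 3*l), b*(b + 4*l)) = b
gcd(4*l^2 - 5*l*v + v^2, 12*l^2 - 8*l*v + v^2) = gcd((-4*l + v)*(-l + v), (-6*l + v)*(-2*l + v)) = 1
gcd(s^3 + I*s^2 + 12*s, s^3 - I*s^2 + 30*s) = s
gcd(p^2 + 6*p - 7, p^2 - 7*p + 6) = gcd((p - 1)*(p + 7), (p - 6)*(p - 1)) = p - 1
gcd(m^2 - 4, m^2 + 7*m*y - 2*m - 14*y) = m - 2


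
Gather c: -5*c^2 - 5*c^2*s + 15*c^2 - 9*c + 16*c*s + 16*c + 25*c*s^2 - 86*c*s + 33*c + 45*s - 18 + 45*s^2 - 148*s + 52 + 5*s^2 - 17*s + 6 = c^2*(10 - 5*s) + c*(25*s^2 - 70*s + 40) + 50*s^2 - 120*s + 40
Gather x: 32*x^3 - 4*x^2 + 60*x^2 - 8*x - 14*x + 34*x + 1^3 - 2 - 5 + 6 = 32*x^3 + 56*x^2 + 12*x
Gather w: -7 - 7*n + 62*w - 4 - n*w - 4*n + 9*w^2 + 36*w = -11*n + 9*w^2 + w*(98 - n) - 11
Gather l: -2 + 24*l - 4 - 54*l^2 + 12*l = -54*l^2 + 36*l - 6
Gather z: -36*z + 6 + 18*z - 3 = 3 - 18*z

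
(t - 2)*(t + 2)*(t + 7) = t^3 + 7*t^2 - 4*t - 28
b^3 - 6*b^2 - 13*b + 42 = (b - 7)*(b - 2)*(b + 3)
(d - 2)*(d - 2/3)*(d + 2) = d^3 - 2*d^2/3 - 4*d + 8/3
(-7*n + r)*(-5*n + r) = 35*n^2 - 12*n*r + r^2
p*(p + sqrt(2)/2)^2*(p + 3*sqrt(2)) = p^4 + 4*sqrt(2)*p^3 + 13*p^2/2 + 3*sqrt(2)*p/2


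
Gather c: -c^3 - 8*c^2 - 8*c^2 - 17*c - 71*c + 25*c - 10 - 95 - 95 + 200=-c^3 - 16*c^2 - 63*c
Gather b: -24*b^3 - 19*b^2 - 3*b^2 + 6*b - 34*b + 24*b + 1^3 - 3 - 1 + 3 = -24*b^3 - 22*b^2 - 4*b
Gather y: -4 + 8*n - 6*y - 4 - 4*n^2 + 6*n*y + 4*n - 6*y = -4*n^2 + 12*n + y*(6*n - 12) - 8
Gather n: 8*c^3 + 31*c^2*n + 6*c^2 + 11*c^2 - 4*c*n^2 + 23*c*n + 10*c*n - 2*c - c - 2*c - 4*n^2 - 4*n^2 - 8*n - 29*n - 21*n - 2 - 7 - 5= 8*c^3 + 17*c^2 - 5*c + n^2*(-4*c - 8) + n*(31*c^2 + 33*c - 58) - 14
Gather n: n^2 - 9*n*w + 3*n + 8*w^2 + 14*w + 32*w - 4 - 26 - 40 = n^2 + n*(3 - 9*w) + 8*w^2 + 46*w - 70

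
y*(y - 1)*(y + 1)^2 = y^4 + y^3 - y^2 - y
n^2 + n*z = n*(n + z)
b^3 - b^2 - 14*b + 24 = (b - 3)*(b - 2)*(b + 4)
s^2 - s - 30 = (s - 6)*(s + 5)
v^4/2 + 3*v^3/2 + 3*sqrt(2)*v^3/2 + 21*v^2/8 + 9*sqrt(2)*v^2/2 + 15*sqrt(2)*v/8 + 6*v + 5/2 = (v/2 + sqrt(2))*(v + 1/2)*(v + 5/2)*(v + sqrt(2))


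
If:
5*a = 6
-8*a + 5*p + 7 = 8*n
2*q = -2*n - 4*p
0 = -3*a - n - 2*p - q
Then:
No Solution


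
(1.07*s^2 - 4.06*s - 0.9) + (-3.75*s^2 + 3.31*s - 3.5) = -2.68*s^2 - 0.75*s - 4.4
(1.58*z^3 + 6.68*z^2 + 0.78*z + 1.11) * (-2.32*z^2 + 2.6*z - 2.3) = -3.6656*z^5 - 11.3896*z^4 + 11.9244*z^3 - 15.9112*z^2 + 1.092*z - 2.553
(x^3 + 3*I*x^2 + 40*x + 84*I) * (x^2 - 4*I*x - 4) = x^5 - I*x^4 + 48*x^3 - 88*I*x^2 + 176*x - 336*I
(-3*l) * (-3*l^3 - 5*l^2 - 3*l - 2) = 9*l^4 + 15*l^3 + 9*l^2 + 6*l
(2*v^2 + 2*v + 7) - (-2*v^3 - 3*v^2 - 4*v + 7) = 2*v^3 + 5*v^2 + 6*v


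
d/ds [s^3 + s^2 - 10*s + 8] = 3*s^2 + 2*s - 10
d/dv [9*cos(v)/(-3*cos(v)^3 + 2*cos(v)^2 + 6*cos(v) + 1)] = 9*(-6*cos(v)^3 + 2*cos(v)^2 - 1)*sin(v)/((cos(v) + 1)^2*(3*sin(v)^2 + 5*cos(v) - 2)^2)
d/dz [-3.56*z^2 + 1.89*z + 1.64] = 1.89 - 7.12*z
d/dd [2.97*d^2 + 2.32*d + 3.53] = 5.94*d + 2.32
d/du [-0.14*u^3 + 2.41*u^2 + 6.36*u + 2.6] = -0.42*u^2 + 4.82*u + 6.36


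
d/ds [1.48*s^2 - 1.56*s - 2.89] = 2.96*s - 1.56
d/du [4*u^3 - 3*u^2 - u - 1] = 12*u^2 - 6*u - 1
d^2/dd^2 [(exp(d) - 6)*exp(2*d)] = (9*exp(d) - 24)*exp(2*d)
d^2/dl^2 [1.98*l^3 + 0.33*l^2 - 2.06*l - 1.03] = 11.88*l + 0.66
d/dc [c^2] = 2*c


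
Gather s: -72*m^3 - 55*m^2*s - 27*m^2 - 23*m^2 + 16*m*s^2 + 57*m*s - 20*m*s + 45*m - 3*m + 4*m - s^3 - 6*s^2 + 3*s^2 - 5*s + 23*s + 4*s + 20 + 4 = -72*m^3 - 50*m^2 + 46*m - s^3 + s^2*(16*m - 3) + s*(-55*m^2 + 37*m + 22) + 24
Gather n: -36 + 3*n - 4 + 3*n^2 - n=3*n^2 + 2*n - 40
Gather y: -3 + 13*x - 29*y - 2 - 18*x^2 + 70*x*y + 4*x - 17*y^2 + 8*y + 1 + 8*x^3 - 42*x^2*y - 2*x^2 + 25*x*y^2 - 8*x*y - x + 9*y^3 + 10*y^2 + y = 8*x^3 - 20*x^2 + 16*x + 9*y^3 + y^2*(25*x - 7) + y*(-42*x^2 + 62*x - 20) - 4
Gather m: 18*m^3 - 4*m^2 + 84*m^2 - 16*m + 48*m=18*m^3 + 80*m^2 + 32*m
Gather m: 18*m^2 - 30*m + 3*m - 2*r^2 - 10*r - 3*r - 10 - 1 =18*m^2 - 27*m - 2*r^2 - 13*r - 11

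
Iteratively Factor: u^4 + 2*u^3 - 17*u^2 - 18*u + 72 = (u - 3)*(u^3 + 5*u^2 - 2*u - 24) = (u - 3)*(u + 4)*(u^2 + u - 6) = (u - 3)*(u + 3)*(u + 4)*(u - 2)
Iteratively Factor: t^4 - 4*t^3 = (t)*(t^3 - 4*t^2) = t*(t - 4)*(t^2) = t^2*(t - 4)*(t)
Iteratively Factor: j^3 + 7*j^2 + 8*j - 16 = (j + 4)*(j^2 + 3*j - 4) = (j - 1)*(j + 4)*(j + 4)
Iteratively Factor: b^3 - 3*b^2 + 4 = (b - 2)*(b^2 - b - 2) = (b - 2)^2*(b + 1)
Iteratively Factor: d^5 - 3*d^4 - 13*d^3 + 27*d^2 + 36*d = (d + 3)*(d^4 - 6*d^3 + 5*d^2 + 12*d) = (d - 3)*(d + 3)*(d^3 - 3*d^2 - 4*d) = (d - 4)*(d - 3)*(d + 3)*(d^2 + d) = (d - 4)*(d - 3)*(d + 1)*(d + 3)*(d)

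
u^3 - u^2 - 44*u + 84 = (u - 6)*(u - 2)*(u + 7)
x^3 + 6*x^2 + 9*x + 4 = (x + 1)^2*(x + 4)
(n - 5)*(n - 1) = n^2 - 6*n + 5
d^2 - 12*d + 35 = (d - 7)*(d - 5)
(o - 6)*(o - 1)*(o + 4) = o^3 - 3*o^2 - 22*o + 24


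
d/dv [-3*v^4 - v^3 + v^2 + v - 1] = -12*v^3 - 3*v^2 + 2*v + 1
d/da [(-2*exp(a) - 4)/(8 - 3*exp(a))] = -28*exp(a)/(3*exp(a) - 8)^2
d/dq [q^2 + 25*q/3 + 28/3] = 2*q + 25/3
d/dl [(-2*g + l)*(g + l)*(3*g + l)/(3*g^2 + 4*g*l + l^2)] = 1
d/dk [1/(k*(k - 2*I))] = 2*(-k + I)/(k^2*(k^2 - 4*I*k - 4))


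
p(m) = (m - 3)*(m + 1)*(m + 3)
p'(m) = (m - 3)*(m + 1) + (m - 3)*(m + 3) + (m + 1)*(m + 3) = 3*m^2 + 2*m - 9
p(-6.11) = -144.78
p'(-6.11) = 90.78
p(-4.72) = -49.40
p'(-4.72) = 48.40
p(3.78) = 25.28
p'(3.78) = 41.43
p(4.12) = 40.83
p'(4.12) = 50.16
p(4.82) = 82.83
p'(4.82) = 70.34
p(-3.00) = 0.00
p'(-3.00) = 12.00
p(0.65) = -14.15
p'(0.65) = -6.43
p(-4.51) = -39.80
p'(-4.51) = 43.00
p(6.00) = 189.00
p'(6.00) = 111.00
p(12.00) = 1755.00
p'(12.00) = 447.00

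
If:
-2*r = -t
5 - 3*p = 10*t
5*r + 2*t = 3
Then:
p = -5/9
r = 1/3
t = 2/3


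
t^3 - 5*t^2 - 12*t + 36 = (t - 6)*(t - 2)*(t + 3)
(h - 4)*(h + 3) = h^2 - h - 12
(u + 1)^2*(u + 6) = u^3 + 8*u^2 + 13*u + 6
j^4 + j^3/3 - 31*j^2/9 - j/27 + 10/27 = (j - 5/3)*(j - 1/3)*(j + 1/3)*(j + 2)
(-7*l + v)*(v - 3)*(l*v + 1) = -7*l^2*v^2 + 21*l^2*v + l*v^3 - 3*l*v^2 - 7*l*v + 21*l + v^2 - 3*v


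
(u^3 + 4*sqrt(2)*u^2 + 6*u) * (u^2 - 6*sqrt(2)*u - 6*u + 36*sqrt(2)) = u^5 - 6*u^4 - 2*sqrt(2)*u^4 - 42*u^3 + 12*sqrt(2)*u^3 - 36*sqrt(2)*u^2 + 252*u^2 + 216*sqrt(2)*u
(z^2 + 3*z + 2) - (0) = z^2 + 3*z + 2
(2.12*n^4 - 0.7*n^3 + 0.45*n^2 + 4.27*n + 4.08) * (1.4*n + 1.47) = 2.968*n^5 + 2.1364*n^4 - 0.399*n^3 + 6.6395*n^2 + 11.9889*n + 5.9976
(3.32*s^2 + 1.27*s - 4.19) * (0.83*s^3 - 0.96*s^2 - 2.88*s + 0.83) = 2.7556*s^5 - 2.1331*s^4 - 14.2585*s^3 + 3.1204*s^2 + 13.1213*s - 3.4777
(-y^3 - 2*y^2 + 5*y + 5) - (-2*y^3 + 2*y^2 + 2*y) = y^3 - 4*y^2 + 3*y + 5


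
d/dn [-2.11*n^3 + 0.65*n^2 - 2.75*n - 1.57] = -6.33*n^2 + 1.3*n - 2.75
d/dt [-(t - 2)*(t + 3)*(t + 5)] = -3*t^2 - 12*t + 1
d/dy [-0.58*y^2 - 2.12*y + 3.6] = -1.16*y - 2.12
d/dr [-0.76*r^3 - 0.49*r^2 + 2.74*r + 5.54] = -2.28*r^2 - 0.98*r + 2.74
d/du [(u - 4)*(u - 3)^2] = (u - 3)*(3*u - 11)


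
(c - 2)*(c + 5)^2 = c^3 + 8*c^2 + 5*c - 50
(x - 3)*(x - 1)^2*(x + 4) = x^4 - x^3 - 13*x^2 + 25*x - 12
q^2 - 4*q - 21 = (q - 7)*(q + 3)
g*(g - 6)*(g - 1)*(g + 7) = g^4 - 43*g^2 + 42*g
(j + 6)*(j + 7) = j^2 + 13*j + 42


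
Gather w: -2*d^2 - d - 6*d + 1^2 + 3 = -2*d^2 - 7*d + 4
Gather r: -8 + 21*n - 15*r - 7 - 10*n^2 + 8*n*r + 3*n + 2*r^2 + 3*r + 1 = -10*n^2 + 24*n + 2*r^2 + r*(8*n - 12) - 14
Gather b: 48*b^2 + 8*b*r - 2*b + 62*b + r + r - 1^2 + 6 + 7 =48*b^2 + b*(8*r + 60) + 2*r + 12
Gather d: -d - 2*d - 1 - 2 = -3*d - 3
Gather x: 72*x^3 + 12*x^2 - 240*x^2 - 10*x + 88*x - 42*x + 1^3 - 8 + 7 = 72*x^3 - 228*x^2 + 36*x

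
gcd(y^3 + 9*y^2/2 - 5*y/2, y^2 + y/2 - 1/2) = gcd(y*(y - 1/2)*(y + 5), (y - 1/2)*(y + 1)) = y - 1/2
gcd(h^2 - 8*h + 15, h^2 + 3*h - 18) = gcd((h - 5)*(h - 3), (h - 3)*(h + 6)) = h - 3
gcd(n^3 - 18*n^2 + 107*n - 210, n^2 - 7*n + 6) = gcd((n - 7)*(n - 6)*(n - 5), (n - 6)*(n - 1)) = n - 6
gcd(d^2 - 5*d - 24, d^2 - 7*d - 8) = d - 8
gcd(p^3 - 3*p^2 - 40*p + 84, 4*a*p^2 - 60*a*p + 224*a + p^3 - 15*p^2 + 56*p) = p - 7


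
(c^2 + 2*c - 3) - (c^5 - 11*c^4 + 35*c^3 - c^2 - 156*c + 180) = -c^5 + 11*c^4 - 35*c^3 + 2*c^2 + 158*c - 183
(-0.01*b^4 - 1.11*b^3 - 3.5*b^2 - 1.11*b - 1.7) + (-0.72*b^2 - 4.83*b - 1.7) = -0.01*b^4 - 1.11*b^3 - 4.22*b^2 - 5.94*b - 3.4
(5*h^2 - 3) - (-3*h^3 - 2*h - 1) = 3*h^3 + 5*h^2 + 2*h - 2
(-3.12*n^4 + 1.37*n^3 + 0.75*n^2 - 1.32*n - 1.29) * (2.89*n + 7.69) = -9.0168*n^5 - 20.0335*n^4 + 12.7028*n^3 + 1.9527*n^2 - 13.8789*n - 9.9201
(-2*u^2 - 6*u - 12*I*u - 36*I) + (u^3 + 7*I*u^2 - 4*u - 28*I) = u^3 - 2*u^2 + 7*I*u^2 - 10*u - 12*I*u - 64*I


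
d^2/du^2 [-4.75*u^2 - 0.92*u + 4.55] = -9.50000000000000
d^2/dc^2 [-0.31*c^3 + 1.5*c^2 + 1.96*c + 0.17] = 3.0 - 1.86*c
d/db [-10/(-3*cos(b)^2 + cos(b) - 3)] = 10*(6*cos(b) - 1)*sin(b)/(3*sin(b)^2 + cos(b) - 6)^2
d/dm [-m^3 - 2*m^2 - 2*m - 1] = -3*m^2 - 4*m - 2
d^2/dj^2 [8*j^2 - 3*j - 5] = 16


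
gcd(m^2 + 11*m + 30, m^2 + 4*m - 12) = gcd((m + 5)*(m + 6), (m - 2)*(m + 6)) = m + 6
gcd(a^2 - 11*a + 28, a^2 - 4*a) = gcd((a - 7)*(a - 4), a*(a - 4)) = a - 4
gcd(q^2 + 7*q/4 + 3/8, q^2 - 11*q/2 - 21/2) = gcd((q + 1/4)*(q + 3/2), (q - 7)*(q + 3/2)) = q + 3/2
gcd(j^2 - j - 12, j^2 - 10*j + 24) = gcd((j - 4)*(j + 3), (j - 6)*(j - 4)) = j - 4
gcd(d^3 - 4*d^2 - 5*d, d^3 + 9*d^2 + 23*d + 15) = d + 1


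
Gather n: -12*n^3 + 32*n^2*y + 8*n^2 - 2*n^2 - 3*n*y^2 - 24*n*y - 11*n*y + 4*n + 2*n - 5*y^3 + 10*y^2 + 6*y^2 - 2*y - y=-12*n^3 + n^2*(32*y + 6) + n*(-3*y^2 - 35*y + 6) - 5*y^3 + 16*y^2 - 3*y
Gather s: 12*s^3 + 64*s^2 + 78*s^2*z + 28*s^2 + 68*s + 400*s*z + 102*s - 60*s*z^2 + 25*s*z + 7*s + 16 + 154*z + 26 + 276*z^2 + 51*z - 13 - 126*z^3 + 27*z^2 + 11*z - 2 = 12*s^3 + s^2*(78*z + 92) + s*(-60*z^2 + 425*z + 177) - 126*z^3 + 303*z^2 + 216*z + 27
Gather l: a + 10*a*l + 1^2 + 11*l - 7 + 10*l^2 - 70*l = a + 10*l^2 + l*(10*a - 59) - 6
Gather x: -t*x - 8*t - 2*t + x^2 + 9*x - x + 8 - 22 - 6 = -10*t + x^2 + x*(8 - t) - 20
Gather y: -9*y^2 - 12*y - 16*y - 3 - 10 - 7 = -9*y^2 - 28*y - 20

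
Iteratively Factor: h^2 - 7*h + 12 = (h - 4)*(h - 3)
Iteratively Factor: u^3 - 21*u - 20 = (u + 1)*(u^2 - u - 20) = (u - 5)*(u + 1)*(u + 4)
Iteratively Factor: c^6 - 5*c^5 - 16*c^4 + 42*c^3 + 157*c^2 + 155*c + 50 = (c + 1)*(c^5 - 6*c^4 - 10*c^3 + 52*c^2 + 105*c + 50) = (c - 5)*(c + 1)*(c^4 - c^3 - 15*c^2 - 23*c - 10) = (c - 5)*(c + 1)*(c + 2)*(c^3 - 3*c^2 - 9*c - 5) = (c - 5)*(c + 1)^2*(c + 2)*(c^2 - 4*c - 5) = (c - 5)*(c + 1)^3*(c + 2)*(c - 5)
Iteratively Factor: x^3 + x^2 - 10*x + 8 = (x - 1)*(x^2 + 2*x - 8) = (x - 1)*(x + 4)*(x - 2)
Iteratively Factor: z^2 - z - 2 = (z - 2)*(z + 1)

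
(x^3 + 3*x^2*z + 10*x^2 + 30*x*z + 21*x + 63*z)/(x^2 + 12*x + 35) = (x^2 + 3*x*z + 3*x + 9*z)/(x + 5)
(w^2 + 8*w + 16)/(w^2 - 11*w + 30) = (w^2 + 8*w + 16)/(w^2 - 11*w + 30)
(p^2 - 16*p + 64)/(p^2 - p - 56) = (p - 8)/(p + 7)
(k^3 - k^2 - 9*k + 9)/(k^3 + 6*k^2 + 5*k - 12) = (k - 3)/(k + 4)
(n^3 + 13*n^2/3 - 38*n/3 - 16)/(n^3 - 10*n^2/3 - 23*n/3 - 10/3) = (3*n^2 + 10*n - 48)/(3*n^2 - 13*n - 10)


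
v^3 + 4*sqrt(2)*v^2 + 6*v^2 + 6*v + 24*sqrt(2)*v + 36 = (v + 6)*(v + sqrt(2))*(v + 3*sqrt(2))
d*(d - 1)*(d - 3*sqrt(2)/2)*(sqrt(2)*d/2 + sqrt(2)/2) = sqrt(2)*d^4/2 - 3*d^3/2 - sqrt(2)*d^2/2 + 3*d/2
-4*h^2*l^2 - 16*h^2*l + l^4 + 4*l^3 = l*(-2*h + l)*(2*h + l)*(l + 4)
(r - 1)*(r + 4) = r^2 + 3*r - 4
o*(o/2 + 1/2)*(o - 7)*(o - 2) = o^4/2 - 4*o^3 + 5*o^2/2 + 7*o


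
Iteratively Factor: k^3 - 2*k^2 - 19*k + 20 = (k - 1)*(k^2 - k - 20) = (k - 5)*(k - 1)*(k + 4)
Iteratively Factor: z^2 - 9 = (z - 3)*(z + 3)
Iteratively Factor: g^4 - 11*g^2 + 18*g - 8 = (g - 2)*(g^3 + 2*g^2 - 7*g + 4) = (g - 2)*(g + 4)*(g^2 - 2*g + 1) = (g - 2)*(g - 1)*(g + 4)*(g - 1)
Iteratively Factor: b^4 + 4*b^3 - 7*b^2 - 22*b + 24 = (b - 1)*(b^3 + 5*b^2 - 2*b - 24) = (b - 2)*(b - 1)*(b^2 + 7*b + 12) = (b - 2)*(b - 1)*(b + 4)*(b + 3)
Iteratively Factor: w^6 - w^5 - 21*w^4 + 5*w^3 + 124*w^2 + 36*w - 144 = (w - 3)*(w^5 + 2*w^4 - 15*w^3 - 40*w^2 + 4*w + 48) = (w - 3)*(w - 1)*(w^4 + 3*w^3 - 12*w^2 - 52*w - 48) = (w - 4)*(w - 3)*(w - 1)*(w^3 + 7*w^2 + 16*w + 12) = (w - 4)*(w - 3)*(w - 1)*(w + 2)*(w^2 + 5*w + 6) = (w - 4)*(w - 3)*(w - 1)*(w + 2)^2*(w + 3)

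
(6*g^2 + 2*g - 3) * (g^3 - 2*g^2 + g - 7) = 6*g^5 - 10*g^4 - g^3 - 34*g^2 - 17*g + 21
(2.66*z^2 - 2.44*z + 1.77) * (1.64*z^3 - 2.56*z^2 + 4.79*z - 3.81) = 4.3624*z^5 - 10.8112*z^4 + 21.8906*z^3 - 26.3534*z^2 + 17.7747*z - 6.7437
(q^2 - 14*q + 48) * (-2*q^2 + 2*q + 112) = -2*q^4 + 30*q^3 - 12*q^2 - 1472*q + 5376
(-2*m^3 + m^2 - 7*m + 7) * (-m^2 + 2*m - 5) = 2*m^5 - 5*m^4 + 19*m^3 - 26*m^2 + 49*m - 35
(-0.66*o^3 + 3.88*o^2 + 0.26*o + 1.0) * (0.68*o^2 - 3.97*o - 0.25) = -0.4488*o^5 + 5.2586*o^4 - 15.0618*o^3 - 1.3222*o^2 - 4.035*o - 0.25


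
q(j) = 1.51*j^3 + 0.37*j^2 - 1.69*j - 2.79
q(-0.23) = -2.40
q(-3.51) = -57.60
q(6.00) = 326.55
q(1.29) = -1.11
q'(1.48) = 9.33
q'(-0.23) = -1.62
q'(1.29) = 6.80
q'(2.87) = 37.75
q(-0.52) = -2.02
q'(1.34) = 7.44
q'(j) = 4.53*j^2 + 0.74*j - 1.69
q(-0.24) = -2.38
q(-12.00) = -2538.51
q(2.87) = 31.10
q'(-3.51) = 51.52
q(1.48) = 0.41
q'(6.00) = 165.83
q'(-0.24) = -1.61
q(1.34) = -0.76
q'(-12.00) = 641.75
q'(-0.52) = -0.85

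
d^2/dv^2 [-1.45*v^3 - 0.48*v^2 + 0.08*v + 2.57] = -8.7*v - 0.96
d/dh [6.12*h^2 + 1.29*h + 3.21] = 12.24*h + 1.29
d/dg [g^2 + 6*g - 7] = 2*g + 6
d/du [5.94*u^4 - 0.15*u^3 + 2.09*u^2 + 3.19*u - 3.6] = 23.76*u^3 - 0.45*u^2 + 4.18*u + 3.19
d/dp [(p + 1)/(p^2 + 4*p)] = (p*(p + 4) - 2*(p + 1)*(p + 2))/(p^2*(p + 4)^2)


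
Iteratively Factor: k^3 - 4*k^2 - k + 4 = (k + 1)*(k^2 - 5*k + 4) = (k - 4)*(k + 1)*(k - 1)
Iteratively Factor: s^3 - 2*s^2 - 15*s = (s + 3)*(s^2 - 5*s) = (s - 5)*(s + 3)*(s)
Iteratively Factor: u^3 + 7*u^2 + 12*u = (u + 3)*(u^2 + 4*u) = u*(u + 3)*(u + 4)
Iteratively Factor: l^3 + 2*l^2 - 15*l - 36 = (l + 3)*(l^2 - l - 12) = (l + 3)^2*(l - 4)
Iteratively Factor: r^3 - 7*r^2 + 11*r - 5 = (r - 1)*(r^2 - 6*r + 5) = (r - 1)^2*(r - 5)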